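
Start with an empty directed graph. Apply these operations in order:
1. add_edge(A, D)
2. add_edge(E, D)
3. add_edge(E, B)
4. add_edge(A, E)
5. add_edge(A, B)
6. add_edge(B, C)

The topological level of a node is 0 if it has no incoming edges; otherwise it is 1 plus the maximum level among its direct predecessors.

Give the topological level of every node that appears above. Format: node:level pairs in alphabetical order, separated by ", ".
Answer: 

Answer: A:0, B:2, C:3, D:2, E:1

Derivation:
Op 1: add_edge(A, D). Edges now: 1
Op 2: add_edge(E, D). Edges now: 2
Op 3: add_edge(E, B). Edges now: 3
Op 4: add_edge(A, E). Edges now: 4
Op 5: add_edge(A, B). Edges now: 5
Op 6: add_edge(B, C). Edges now: 6
Compute levels (Kahn BFS):
  sources (in-degree 0): A
  process A: level=0
    A->B: in-degree(B)=1, level(B)>=1
    A->D: in-degree(D)=1, level(D)>=1
    A->E: in-degree(E)=0, level(E)=1, enqueue
  process E: level=1
    E->B: in-degree(B)=0, level(B)=2, enqueue
    E->D: in-degree(D)=0, level(D)=2, enqueue
  process B: level=2
    B->C: in-degree(C)=0, level(C)=3, enqueue
  process D: level=2
  process C: level=3
All levels: A:0, B:2, C:3, D:2, E:1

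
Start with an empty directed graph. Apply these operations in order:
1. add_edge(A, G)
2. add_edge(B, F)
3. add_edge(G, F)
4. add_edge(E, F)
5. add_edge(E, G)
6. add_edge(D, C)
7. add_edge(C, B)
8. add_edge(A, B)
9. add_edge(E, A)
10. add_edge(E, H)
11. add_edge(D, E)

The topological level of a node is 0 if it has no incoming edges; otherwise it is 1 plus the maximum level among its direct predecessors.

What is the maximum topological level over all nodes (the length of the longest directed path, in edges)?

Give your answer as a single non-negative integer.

Op 1: add_edge(A, G). Edges now: 1
Op 2: add_edge(B, F). Edges now: 2
Op 3: add_edge(G, F). Edges now: 3
Op 4: add_edge(E, F). Edges now: 4
Op 5: add_edge(E, G). Edges now: 5
Op 6: add_edge(D, C). Edges now: 6
Op 7: add_edge(C, B). Edges now: 7
Op 8: add_edge(A, B). Edges now: 8
Op 9: add_edge(E, A). Edges now: 9
Op 10: add_edge(E, H). Edges now: 10
Op 11: add_edge(D, E). Edges now: 11
Compute levels (Kahn BFS):
  sources (in-degree 0): D
  process D: level=0
    D->C: in-degree(C)=0, level(C)=1, enqueue
    D->E: in-degree(E)=0, level(E)=1, enqueue
  process C: level=1
    C->B: in-degree(B)=1, level(B)>=2
  process E: level=1
    E->A: in-degree(A)=0, level(A)=2, enqueue
    E->F: in-degree(F)=2, level(F)>=2
    E->G: in-degree(G)=1, level(G)>=2
    E->H: in-degree(H)=0, level(H)=2, enqueue
  process A: level=2
    A->B: in-degree(B)=0, level(B)=3, enqueue
    A->G: in-degree(G)=0, level(G)=3, enqueue
  process H: level=2
  process B: level=3
    B->F: in-degree(F)=1, level(F)>=4
  process G: level=3
    G->F: in-degree(F)=0, level(F)=4, enqueue
  process F: level=4
All levels: A:2, B:3, C:1, D:0, E:1, F:4, G:3, H:2
max level = 4

Answer: 4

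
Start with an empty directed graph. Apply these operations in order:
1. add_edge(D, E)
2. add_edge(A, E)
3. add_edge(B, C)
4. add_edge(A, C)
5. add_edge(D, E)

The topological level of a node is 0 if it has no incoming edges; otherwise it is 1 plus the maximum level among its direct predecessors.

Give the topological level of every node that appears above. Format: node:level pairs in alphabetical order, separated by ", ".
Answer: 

Answer: A:0, B:0, C:1, D:0, E:1

Derivation:
Op 1: add_edge(D, E). Edges now: 1
Op 2: add_edge(A, E). Edges now: 2
Op 3: add_edge(B, C). Edges now: 3
Op 4: add_edge(A, C). Edges now: 4
Op 5: add_edge(D, E) (duplicate, no change). Edges now: 4
Compute levels (Kahn BFS):
  sources (in-degree 0): A, B, D
  process A: level=0
    A->C: in-degree(C)=1, level(C)>=1
    A->E: in-degree(E)=1, level(E)>=1
  process B: level=0
    B->C: in-degree(C)=0, level(C)=1, enqueue
  process D: level=0
    D->E: in-degree(E)=0, level(E)=1, enqueue
  process C: level=1
  process E: level=1
All levels: A:0, B:0, C:1, D:0, E:1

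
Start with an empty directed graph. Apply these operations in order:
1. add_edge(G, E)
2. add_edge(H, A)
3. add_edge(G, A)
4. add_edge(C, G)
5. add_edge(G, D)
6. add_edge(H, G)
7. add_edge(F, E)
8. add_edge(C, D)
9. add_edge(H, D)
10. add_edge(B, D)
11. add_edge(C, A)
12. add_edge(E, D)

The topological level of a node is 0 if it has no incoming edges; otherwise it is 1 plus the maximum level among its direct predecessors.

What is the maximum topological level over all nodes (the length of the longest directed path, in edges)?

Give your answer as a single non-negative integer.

Op 1: add_edge(G, E). Edges now: 1
Op 2: add_edge(H, A). Edges now: 2
Op 3: add_edge(G, A). Edges now: 3
Op 4: add_edge(C, G). Edges now: 4
Op 5: add_edge(G, D). Edges now: 5
Op 6: add_edge(H, G). Edges now: 6
Op 7: add_edge(F, E). Edges now: 7
Op 8: add_edge(C, D). Edges now: 8
Op 9: add_edge(H, D). Edges now: 9
Op 10: add_edge(B, D). Edges now: 10
Op 11: add_edge(C, A). Edges now: 11
Op 12: add_edge(E, D). Edges now: 12
Compute levels (Kahn BFS):
  sources (in-degree 0): B, C, F, H
  process B: level=0
    B->D: in-degree(D)=4, level(D)>=1
  process C: level=0
    C->A: in-degree(A)=2, level(A)>=1
    C->D: in-degree(D)=3, level(D)>=1
    C->G: in-degree(G)=1, level(G)>=1
  process F: level=0
    F->E: in-degree(E)=1, level(E)>=1
  process H: level=0
    H->A: in-degree(A)=1, level(A)>=1
    H->D: in-degree(D)=2, level(D)>=1
    H->G: in-degree(G)=0, level(G)=1, enqueue
  process G: level=1
    G->A: in-degree(A)=0, level(A)=2, enqueue
    G->D: in-degree(D)=1, level(D)>=2
    G->E: in-degree(E)=0, level(E)=2, enqueue
  process A: level=2
  process E: level=2
    E->D: in-degree(D)=0, level(D)=3, enqueue
  process D: level=3
All levels: A:2, B:0, C:0, D:3, E:2, F:0, G:1, H:0
max level = 3

Answer: 3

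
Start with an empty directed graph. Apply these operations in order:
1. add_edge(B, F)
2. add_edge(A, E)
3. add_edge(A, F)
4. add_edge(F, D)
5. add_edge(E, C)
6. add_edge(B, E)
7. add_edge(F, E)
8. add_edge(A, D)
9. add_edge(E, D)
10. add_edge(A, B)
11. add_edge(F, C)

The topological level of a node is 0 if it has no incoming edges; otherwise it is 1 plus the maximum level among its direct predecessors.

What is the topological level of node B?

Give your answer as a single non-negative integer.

Answer: 1

Derivation:
Op 1: add_edge(B, F). Edges now: 1
Op 2: add_edge(A, E). Edges now: 2
Op 3: add_edge(A, F). Edges now: 3
Op 4: add_edge(F, D). Edges now: 4
Op 5: add_edge(E, C). Edges now: 5
Op 6: add_edge(B, E). Edges now: 6
Op 7: add_edge(F, E). Edges now: 7
Op 8: add_edge(A, D). Edges now: 8
Op 9: add_edge(E, D). Edges now: 9
Op 10: add_edge(A, B). Edges now: 10
Op 11: add_edge(F, C). Edges now: 11
Compute levels (Kahn BFS):
  sources (in-degree 0): A
  process A: level=0
    A->B: in-degree(B)=0, level(B)=1, enqueue
    A->D: in-degree(D)=2, level(D)>=1
    A->E: in-degree(E)=2, level(E)>=1
    A->F: in-degree(F)=1, level(F)>=1
  process B: level=1
    B->E: in-degree(E)=1, level(E)>=2
    B->F: in-degree(F)=0, level(F)=2, enqueue
  process F: level=2
    F->C: in-degree(C)=1, level(C)>=3
    F->D: in-degree(D)=1, level(D)>=3
    F->E: in-degree(E)=0, level(E)=3, enqueue
  process E: level=3
    E->C: in-degree(C)=0, level(C)=4, enqueue
    E->D: in-degree(D)=0, level(D)=4, enqueue
  process C: level=4
  process D: level=4
All levels: A:0, B:1, C:4, D:4, E:3, F:2
level(B) = 1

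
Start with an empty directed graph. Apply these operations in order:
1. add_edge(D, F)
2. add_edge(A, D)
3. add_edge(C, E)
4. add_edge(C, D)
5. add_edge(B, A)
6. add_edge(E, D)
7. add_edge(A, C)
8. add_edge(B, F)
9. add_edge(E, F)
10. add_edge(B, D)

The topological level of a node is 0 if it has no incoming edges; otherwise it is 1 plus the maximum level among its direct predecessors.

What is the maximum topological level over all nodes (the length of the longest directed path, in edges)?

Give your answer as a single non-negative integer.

Op 1: add_edge(D, F). Edges now: 1
Op 2: add_edge(A, D). Edges now: 2
Op 3: add_edge(C, E). Edges now: 3
Op 4: add_edge(C, D). Edges now: 4
Op 5: add_edge(B, A). Edges now: 5
Op 6: add_edge(E, D). Edges now: 6
Op 7: add_edge(A, C). Edges now: 7
Op 8: add_edge(B, F). Edges now: 8
Op 9: add_edge(E, F). Edges now: 9
Op 10: add_edge(B, D). Edges now: 10
Compute levels (Kahn BFS):
  sources (in-degree 0): B
  process B: level=0
    B->A: in-degree(A)=0, level(A)=1, enqueue
    B->D: in-degree(D)=3, level(D)>=1
    B->F: in-degree(F)=2, level(F)>=1
  process A: level=1
    A->C: in-degree(C)=0, level(C)=2, enqueue
    A->D: in-degree(D)=2, level(D)>=2
  process C: level=2
    C->D: in-degree(D)=1, level(D)>=3
    C->E: in-degree(E)=0, level(E)=3, enqueue
  process E: level=3
    E->D: in-degree(D)=0, level(D)=4, enqueue
    E->F: in-degree(F)=1, level(F)>=4
  process D: level=4
    D->F: in-degree(F)=0, level(F)=5, enqueue
  process F: level=5
All levels: A:1, B:0, C:2, D:4, E:3, F:5
max level = 5

Answer: 5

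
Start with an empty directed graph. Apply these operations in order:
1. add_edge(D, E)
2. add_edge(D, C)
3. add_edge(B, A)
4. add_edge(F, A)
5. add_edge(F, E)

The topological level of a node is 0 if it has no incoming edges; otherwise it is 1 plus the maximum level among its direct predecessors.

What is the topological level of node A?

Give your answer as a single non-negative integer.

Op 1: add_edge(D, E). Edges now: 1
Op 2: add_edge(D, C). Edges now: 2
Op 3: add_edge(B, A). Edges now: 3
Op 4: add_edge(F, A). Edges now: 4
Op 5: add_edge(F, E). Edges now: 5
Compute levels (Kahn BFS):
  sources (in-degree 0): B, D, F
  process B: level=0
    B->A: in-degree(A)=1, level(A)>=1
  process D: level=0
    D->C: in-degree(C)=0, level(C)=1, enqueue
    D->E: in-degree(E)=1, level(E)>=1
  process F: level=0
    F->A: in-degree(A)=0, level(A)=1, enqueue
    F->E: in-degree(E)=0, level(E)=1, enqueue
  process C: level=1
  process A: level=1
  process E: level=1
All levels: A:1, B:0, C:1, D:0, E:1, F:0
level(A) = 1

Answer: 1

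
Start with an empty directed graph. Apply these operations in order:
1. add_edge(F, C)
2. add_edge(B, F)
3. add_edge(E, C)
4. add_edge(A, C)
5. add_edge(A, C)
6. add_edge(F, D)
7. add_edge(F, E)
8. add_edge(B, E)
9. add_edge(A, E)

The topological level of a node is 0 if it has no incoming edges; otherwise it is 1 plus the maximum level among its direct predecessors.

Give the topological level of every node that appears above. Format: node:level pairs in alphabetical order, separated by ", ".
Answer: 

Op 1: add_edge(F, C). Edges now: 1
Op 2: add_edge(B, F). Edges now: 2
Op 3: add_edge(E, C). Edges now: 3
Op 4: add_edge(A, C). Edges now: 4
Op 5: add_edge(A, C) (duplicate, no change). Edges now: 4
Op 6: add_edge(F, D). Edges now: 5
Op 7: add_edge(F, E). Edges now: 6
Op 8: add_edge(B, E). Edges now: 7
Op 9: add_edge(A, E). Edges now: 8
Compute levels (Kahn BFS):
  sources (in-degree 0): A, B
  process A: level=0
    A->C: in-degree(C)=2, level(C)>=1
    A->E: in-degree(E)=2, level(E)>=1
  process B: level=0
    B->E: in-degree(E)=1, level(E)>=1
    B->F: in-degree(F)=0, level(F)=1, enqueue
  process F: level=1
    F->C: in-degree(C)=1, level(C)>=2
    F->D: in-degree(D)=0, level(D)=2, enqueue
    F->E: in-degree(E)=0, level(E)=2, enqueue
  process D: level=2
  process E: level=2
    E->C: in-degree(C)=0, level(C)=3, enqueue
  process C: level=3
All levels: A:0, B:0, C:3, D:2, E:2, F:1

Answer: A:0, B:0, C:3, D:2, E:2, F:1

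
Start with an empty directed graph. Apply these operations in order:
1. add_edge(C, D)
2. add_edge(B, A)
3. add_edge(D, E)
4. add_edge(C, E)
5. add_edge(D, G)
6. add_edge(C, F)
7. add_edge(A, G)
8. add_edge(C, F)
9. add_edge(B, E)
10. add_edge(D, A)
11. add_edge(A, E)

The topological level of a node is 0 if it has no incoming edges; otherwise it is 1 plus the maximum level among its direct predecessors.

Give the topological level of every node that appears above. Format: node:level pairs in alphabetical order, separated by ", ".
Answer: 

Answer: A:2, B:0, C:0, D:1, E:3, F:1, G:3

Derivation:
Op 1: add_edge(C, D). Edges now: 1
Op 2: add_edge(B, A). Edges now: 2
Op 3: add_edge(D, E). Edges now: 3
Op 4: add_edge(C, E). Edges now: 4
Op 5: add_edge(D, G). Edges now: 5
Op 6: add_edge(C, F). Edges now: 6
Op 7: add_edge(A, G). Edges now: 7
Op 8: add_edge(C, F) (duplicate, no change). Edges now: 7
Op 9: add_edge(B, E). Edges now: 8
Op 10: add_edge(D, A). Edges now: 9
Op 11: add_edge(A, E). Edges now: 10
Compute levels (Kahn BFS):
  sources (in-degree 0): B, C
  process B: level=0
    B->A: in-degree(A)=1, level(A)>=1
    B->E: in-degree(E)=3, level(E)>=1
  process C: level=0
    C->D: in-degree(D)=0, level(D)=1, enqueue
    C->E: in-degree(E)=2, level(E)>=1
    C->F: in-degree(F)=0, level(F)=1, enqueue
  process D: level=1
    D->A: in-degree(A)=0, level(A)=2, enqueue
    D->E: in-degree(E)=1, level(E)>=2
    D->G: in-degree(G)=1, level(G)>=2
  process F: level=1
  process A: level=2
    A->E: in-degree(E)=0, level(E)=3, enqueue
    A->G: in-degree(G)=0, level(G)=3, enqueue
  process E: level=3
  process G: level=3
All levels: A:2, B:0, C:0, D:1, E:3, F:1, G:3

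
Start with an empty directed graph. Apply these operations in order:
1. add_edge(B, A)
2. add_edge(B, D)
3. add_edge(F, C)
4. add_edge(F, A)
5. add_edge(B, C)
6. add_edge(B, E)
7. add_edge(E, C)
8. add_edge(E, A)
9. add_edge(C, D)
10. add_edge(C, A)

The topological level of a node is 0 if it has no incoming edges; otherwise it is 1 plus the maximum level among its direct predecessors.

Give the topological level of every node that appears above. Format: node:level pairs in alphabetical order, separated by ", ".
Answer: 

Op 1: add_edge(B, A). Edges now: 1
Op 2: add_edge(B, D). Edges now: 2
Op 3: add_edge(F, C). Edges now: 3
Op 4: add_edge(F, A). Edges now: 4
Op 5: add_edge(B, C). Edges now: 5
Op 6: add_edge(B, E). Edges now: 6
Op 7: add_edge(E, C). Edges now: 7
Op 8: add_edge(E, A). Edges now: 8
Op 9: add_edge(C, D). Edges now: 9
Op 10: add_edge(C, A). Edges now: 10
Compute levels (Kahn BFS):
  sources (in-degree 0): B, F
  process B: level=0
    B->A: in-degree(A)=3, level(A)>=1
    B->C: in-degree(C)=2, level(C)>=1
    B->D: in-degree(D)=1, level(D)>=1
    B->E: in-degree(E)=0, level(E)=1, enqueue
  process F: level=0
    F->A: in-degree(A)=2, level(A)>=1
    F->C: in-degree(C)=1, level(C)>=1
  process E: level=1
    E->A: in-degree(A)=1, level(A)>=2
    E->C: in-degree(C)=0, level(C)=2, enqueue
  process C: level=2
    C->A: in-degree(A)=0, level(A)=3, enqueue
    C->D: in-degree(D)=0, level(D)=3, enqueue
  process A: level=3
  process D: level=3
All levels: A:3, B:0, C:2, D:3, E:1, F:0

Answer: A:3, B:0, C:2, D:3, E:1, F:0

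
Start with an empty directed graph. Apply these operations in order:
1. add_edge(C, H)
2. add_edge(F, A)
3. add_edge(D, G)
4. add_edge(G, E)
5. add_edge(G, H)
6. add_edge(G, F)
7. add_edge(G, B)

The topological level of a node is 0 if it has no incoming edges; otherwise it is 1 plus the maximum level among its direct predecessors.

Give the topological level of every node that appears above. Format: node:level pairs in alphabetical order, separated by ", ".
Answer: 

Answer: A:3, B:2, C:0, D:0, E:2, F:2, G:1, H:2

Derivation:
Op 1: add_edge(C, H). Edges now: 1
Op 2: add_edge(F, A). Edges now: 2
Op 3: add_edge(D, G). Edges now: 3
Op 4: add_edge(G, E). Edges now: 4
Op 5: add_edge(G, H). Edges now: 5
Op 6: add_edge(G, F). Edges now: 6
Op 7: add_edge(G, B). Edges now: 7
Compute levels (Kahn BFS):
  sources (in-degree 0): C, D
  process C: level=0
    C->H: in-degree(H)=1, level(H)>=1
  process D: level=0
    D->G: in-degree(G)=0, level(G)=1, enqueue
  process G: level=1
    G->B: in-degree(B)=0, level(B)=2, enqueue
    G->E: in-degree(E)=0, level(E)=2, enqueue
    G->F: in-degree(F)=0, level(F)=2, enqueue
    G->H: in-degree(H)=0, level(H)=2, enqueue
  process B: level=2
  process E: level=2
  process F: level=2
    F->A: in-degree(A)=0, level(A)=3, enqueue
  process H: level=2
  process A: level=3
All levels: A:3, B:2, C:0, D:0, E:2, F:2, G:1, H:2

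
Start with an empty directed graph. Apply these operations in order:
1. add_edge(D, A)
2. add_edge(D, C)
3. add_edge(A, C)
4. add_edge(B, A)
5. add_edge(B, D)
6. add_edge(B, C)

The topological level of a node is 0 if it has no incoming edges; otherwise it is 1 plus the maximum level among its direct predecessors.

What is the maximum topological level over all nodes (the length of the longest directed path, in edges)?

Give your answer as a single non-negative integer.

Op 1: add_edge(D, A). Edges now: 1
Op 2: add_edge(D, C). Edges now: 2
Op 3: add_edge(A, C). Edges now: 3
Op 4: add_edge(B, A). Edges now: 4
Op 5: add_edge(B, D). Edges now: 5
Op 6: add_edge(B, C). Edges now: 6
Compute levels (Kahn BFS):
  sources (in-degree 0): B
  process B: level=0
    B->A: in-degree(A)=1, level(A)>=1
    B->C: in-degree(C)=2, level(C)>=1
    B->D: in-degree(D)=0, level(D)=1, enqueue
  process D: level=1
    D->A: in-degree(A)=0, level(A)=2, enqueue
    D->C: in-degree(C)=1, level(C)>=2
  process A: level=2
    A->C: in-degree(C)=0, level(C)=3, enqueue
  process C: level=3
All levels: A:2, B:0, C:3, D:1
max level = 3

Answer: 3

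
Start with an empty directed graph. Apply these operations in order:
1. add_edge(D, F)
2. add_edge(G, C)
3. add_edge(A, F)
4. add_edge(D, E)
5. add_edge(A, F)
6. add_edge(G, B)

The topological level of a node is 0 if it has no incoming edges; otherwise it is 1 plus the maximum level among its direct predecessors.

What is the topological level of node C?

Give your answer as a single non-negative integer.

Op 1: add_edge(D, F). Edges now: 1
Op 2: add_edge(G, C). Edges now: 2
Op 3: add_edge(A, F). Edges now: 3
Op 4: add_edge(D, E). Edges now: 4
Op 5: add_edge(A, F) (duplicate, no change). Edges now: 4
Op 6: add_edge(G, B). Edges now: 5
Compute levels (Kahn BFS):
  sources (in-degree 0): A, D, G
  process A: level=0
    A->F: in-degree(F)=1, level(F)>=1
  process D: level=0
    D->E: in-degree(E)=0, level(E)=1, enqueue
    D->F: in-degree(F)=0, level(F)=1, enqueue
  process G: level=0
    G->B: in-degree(B)=0, level(B)=1, enqueue
    G->C: in-degree(C)=0, level(C)=1, enqueue
  process E: level=1
  process F: level=1
  process B: level=1
  process C: level=1
All levels: A:0, B:1, C:1, D:0, E:1, F:1, G:0
level(C) = 1

Answer: 1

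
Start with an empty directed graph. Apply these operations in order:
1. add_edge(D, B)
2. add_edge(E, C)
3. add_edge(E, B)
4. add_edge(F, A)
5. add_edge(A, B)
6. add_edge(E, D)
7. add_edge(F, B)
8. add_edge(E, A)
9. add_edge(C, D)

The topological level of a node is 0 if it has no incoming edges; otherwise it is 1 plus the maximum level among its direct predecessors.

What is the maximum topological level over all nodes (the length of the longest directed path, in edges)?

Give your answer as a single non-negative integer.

Answer: 3

Derivation:
Op 1: add_edge(D, B). Edges now: 1
Op 2: add_edge(E, C). Edges now: 2
Op 3: add_edge(E, B). Edges now: 3
Op 4: add_edge(F, A). Edges now: 4
Op 5: add_edge(A, B). Edges now: 5
Op 6: add_edge(E, D). Edges now: 6
Op 7: add_edge(F, B). Edges now: 7
Op 8: add_edge(E, A). Edges now: 8
Op 9: add_edge(C, D). Edges now: 9
Compute levels (Kahn BFS):
  sources (in-degree 0): E, F
  process E: level=0
    E->A: in-degree(A)=1, level(A)>=1
    E->B: in-degree(B)=3, level(B)>=1
    E->C: in-degree(C)=0, level(C)=1, enqueue
    E->D: in-degree(D)=1, level(D)>=1
  process F: level=0
    F->A: in-degree(A)=0, level(A)=1, enqueue
    F->B: in-degree(B)=2, level(B)>=1
  process C: level=1
    C->D: in-degree(D)=0, level(D)=2, enqueue
  process A: level=1
    A->B: in-degree(B)=1, level(B)>=2
  process D: level=2
    D->B: in-degree(B)=0, level(B)=3, enqueue
  process B: level=3
All levels: A:1, B:3, C:1, D:2, E:0, F:0
max level = 3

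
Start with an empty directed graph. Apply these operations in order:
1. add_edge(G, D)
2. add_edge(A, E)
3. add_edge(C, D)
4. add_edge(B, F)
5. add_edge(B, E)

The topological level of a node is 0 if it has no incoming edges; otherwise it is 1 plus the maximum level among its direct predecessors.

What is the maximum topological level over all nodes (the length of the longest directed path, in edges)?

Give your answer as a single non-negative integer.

Op 1: add_edge(G, D). Edges now: 1
Op 2: add_edge(A, E). Edges now: 2
Op 3: add_edge(C, D). Edges now: 3
Op 4: add_edge(B, F). Edges now: 4
Op 5: add_edge(B, E). Edges now: 5
Compute levels (Kahn BFS):
  sources (in-degree 0): A, B, C, G
  process A: level=0
    A->E: in-degree(E)=1, level(E)>=1
  process B: level=0
    B->E: in-degree(E)=0, level(E)=1, enqueue
    B->F: in-degree(F)=0, level(F)=1, enqueue
  process C: level=0
    C->D: in-degree(D)=1, level(D)>=1
  process G: level=0
    G->D: in-degree(D)=0, level(D)=1, enqueue
  process E: level=1
  process F: level=1
  process D: level=1
All levels: A:0, B:0, C:0, D:1, E:1, F:1, G:0
max level = 1

Answer: 1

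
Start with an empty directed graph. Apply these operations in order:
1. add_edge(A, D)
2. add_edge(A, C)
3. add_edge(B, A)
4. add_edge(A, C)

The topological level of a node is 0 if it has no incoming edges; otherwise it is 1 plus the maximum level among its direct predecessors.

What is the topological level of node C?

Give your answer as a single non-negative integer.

Op 1: add_edge(A, D). Edges now: 1
Op 2: add_edge(A, C). Edges now: 2
Op 3: add_edge(B, A). Edges now: 3
Op 4: add_edge(A, C) (duplicate, no change). Edges now: 3
Compute levels (Kahn BFS):
  sources (in-degree 0): B
  process B: level=0
    B->A: in-degree(A)=0, level(A)=1, enqueue
  process A: level=1
    A->C: in-degree(C)=0, level(C)=2, enqueue
    A->D: in-degree(D)=0, level(D)=2, enqueue
  process C: level=2
  process D: level=2
All levels: A:1, B:0, C:2, D:2
level(C) = 2

Answer: 2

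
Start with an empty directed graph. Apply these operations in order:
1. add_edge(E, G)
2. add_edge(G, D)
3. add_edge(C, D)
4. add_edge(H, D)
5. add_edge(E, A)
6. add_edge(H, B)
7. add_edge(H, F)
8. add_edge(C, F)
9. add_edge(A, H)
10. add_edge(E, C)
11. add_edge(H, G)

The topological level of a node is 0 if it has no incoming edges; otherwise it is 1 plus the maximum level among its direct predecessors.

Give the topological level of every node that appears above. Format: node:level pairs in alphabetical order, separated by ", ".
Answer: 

Answer: A:1, B:3, C:1, D:4, E:0, F:3, G:3, H:2

Derivation:
Op 1: add_edge(E, G). Edges now: 1
Op 2: add_edge(G, D). Edges now: 2
Op 3: add_edge(C, D). Edges now: 3
Op 4: add_edge(H, D). Edges now: 4
Op 5: add_edge(E, A). Edges now: 5
Op 6: add_edge(H, B). Edges now: 6
Op 7: add_edge(H, F). Edges now: 7
Op 8: add_edge(C, F). Edges now: 8
Op 9: add_edge(A, H). Edges now: 9
Op 10: add_edge(E, C). Edges now: 10
Op 11: add_edge(H, G). Edges now: 11
Compute levels (Kahn BFS):
  sources (in-degree 0): E
  process E: level=0
    E->A: in-degree(A)=0, level(A)=1, enqueue
    E->C: in-degree(C)=0, level(C)=1, enqueue
    E->G: in-degree(G)=1, level(G)>=1
  process A: level=1
    A->H: in-degree(H)=0, level(H)=2, enqueue
  process C: level=1
    C->D: in-degree(D)=2, level(D)>=2
    C->F: in-degree(F)=1, level(F)>=2
  process H: level=2
    H->B: in-degree(B)=0, level(B)=3, enqueue
    H->D: in-degree(D)=1, level(D)>=3
    H->F: in-degree(F)=0, level(F)=3, enqueue
    H->G: in-degree(G)=0, level(G)=3, enqueue
  process B: level=3
  process F: level=3
  process G: level=3
    G->D: in-degree(D)=0, level(D)=4, enqueue
  process D: level=4
All levels: A:1, B:3, C:1, D:4, E:0, F:3, G:3, H:2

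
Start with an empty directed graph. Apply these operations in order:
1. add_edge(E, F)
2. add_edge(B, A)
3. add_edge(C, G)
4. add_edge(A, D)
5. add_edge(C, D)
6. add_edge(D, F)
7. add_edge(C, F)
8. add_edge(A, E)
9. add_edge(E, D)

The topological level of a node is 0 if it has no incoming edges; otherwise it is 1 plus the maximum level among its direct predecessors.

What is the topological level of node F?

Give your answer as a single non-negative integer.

Answer: 4

Derivation:
Op 1: add_edge(E, F). Edges now: 1
Op 2: add_edge(B, A). Edges now: 2
Op 3: add_edge(C, G). Edges now: 3
Op 4: add_edge(A, D). Edges now: 4
Op 5: add_edge(C, D). Edges now: 5
Op 6: add_edge(D, F). Edges now: 6
Op 7: add_edge(C, F). Edges now: 7
Op 8: add_edge(A, E). Edges now: 8
Op 9: add_edge(E, D). Edges now: 9
Compute levels (Kahn BFS):
  sources (in-degree 0): B, C
  process B: level=0
    B->A: in-degree(A)=0, level(A)=1, enqueue
  process C: level=0
    C->D: in-degree(D)=2, level(D)>=1
    C->F: in-degree(F)=2, level(F)>=1
    C->G: in-degree(G)=0, level(G)=1, enqueue
  process A: level=1
    A->D: in-degree(D)=1, level(D)>=2
    A->E: in-degree(E)=0, level(E)=2, enqueue
  process G: level=1
  process E: level=2
    E->D: in-degree(D)=0, level(D)=3, enqueue
    E->F: in-degree(F)=1, level(F)>=3
  process D: level=3
    D->F: in-degree(F)=0, level(F)=4, enqueue
  process F: level=4
All levels: A:1, B:0, C:0, D:3, E:2, F:4, G:1
level(F) = 4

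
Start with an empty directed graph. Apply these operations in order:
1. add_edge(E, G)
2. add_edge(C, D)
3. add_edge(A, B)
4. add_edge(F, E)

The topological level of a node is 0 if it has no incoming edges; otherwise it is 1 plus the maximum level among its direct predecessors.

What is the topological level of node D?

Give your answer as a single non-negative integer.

Op 1: add_edge(E, G). Edges now: 1
Op 2: add_edge(C, D). Edges now: 2
Op 3: add_edge(A, B). Edges now: 3
Op 4: add_edge(F, E). Edges now: 4
Compute levels (Kahn BFS):
  sources (in-degree 0): A, C, F
  process A: level=0
    A->B: in-degree(B)=0, level(B)=1, enqueue
  process C: level=0
    C->D: in-degree(D)=0, level(D)=1, enqueue
  process F: level=0
    F->E: in-degree(E)=0, level(E)=1, enqueue
  process B: level=1
  process D: level=1
  process E: level=1
    E->G: in-degree(G)=0, level(G)=2, enqueue
  process G: level=2
All levels: A:0, B:1, C:0, D:1, E:1, F:0, G:2
level(D) = 1

Answer: 1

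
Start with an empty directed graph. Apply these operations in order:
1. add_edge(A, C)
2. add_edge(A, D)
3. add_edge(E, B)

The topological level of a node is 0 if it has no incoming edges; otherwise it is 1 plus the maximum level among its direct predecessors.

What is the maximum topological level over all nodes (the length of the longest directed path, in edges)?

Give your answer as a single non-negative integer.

Answer: 1

Derivation:
Op 1: add_edge(A, C). Edges now: 1
Op 2: add_edge(A, D). Edges now: 2
Op 3: add_edge(E, B). Edges now: 3
Compute levels (Kahn BFS):
  sources (in-degree 0): A, E
  process A: level=0
    A->C: in-degree(C)=0, level(C)=1, enqueue
    A->D: in-degree(D)=0, level(D)=1, enqueue
  process E: level=0
    E->B: in-degree(B)=0, level(B)=1, enqueue
  process C: level=1
  process D: level=1
  process B: level=1
All levels: A:0, B:1, C:1, D:1, E:0
max level = 1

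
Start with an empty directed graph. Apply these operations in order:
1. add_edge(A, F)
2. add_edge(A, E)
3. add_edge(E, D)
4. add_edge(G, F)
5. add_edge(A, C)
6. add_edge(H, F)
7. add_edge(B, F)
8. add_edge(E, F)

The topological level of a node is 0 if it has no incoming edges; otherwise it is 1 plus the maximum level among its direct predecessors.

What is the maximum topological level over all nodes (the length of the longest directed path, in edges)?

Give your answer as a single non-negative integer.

Op 1: add_edge(A, F). Edges now: 1
Op 2: add_edge(A, E). Edges now: 2
Op 3: add_edge(E, D). Edges now: 3
Op 4: add_edge(G, F). Edges now: 4
Op 5: add_edge(A, C). Edges now: 5
Op 6: add_edge(H, F). Edges now: 6
Op 7: add_edge(B, F). Edges now: 7
Op 8: add_edge(E, F). Edges now: 8
Compute levels (Kahn BFS):
  sources (in-degree 0): A, B, G, H
  process A: level=0
    A->C: in-degree(C)=0, level(C)=1, enqueue
    A->E: in-degree(E)=0, level(E)=1, enqueue
    A->F: in-degree(F)=4, level(F)>=1
  process B: level=0
    B->F: in-degree(F)=3, level(F)>=1
  process G: level=0
    G->F: in-degree(F)=2, level(F)>=1
  process H: level=0
    H->F: in-degree(F)=1, level(F)>=1
  process C: level=1
  process E: level=1
    E->D: in-degree(D)=0, level(D)=2, enqueue
    E->F: in-degree(F)=0, level(F)=2, enqueue
  process D: level=2
  process F: level=2
All levels: A:0, B:0, C:1, D:2, E:1, F:2, G:0, H:0
max level = 2

Answer: 2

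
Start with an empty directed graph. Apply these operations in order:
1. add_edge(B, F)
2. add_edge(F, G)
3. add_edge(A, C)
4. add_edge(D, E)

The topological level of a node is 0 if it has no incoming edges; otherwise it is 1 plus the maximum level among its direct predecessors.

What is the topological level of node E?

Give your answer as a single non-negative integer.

Answer: 1

Derivation:
Op 1: add_edge(B, F). Edges now: 1
Op 2: add_edge(F, G). Edges now: 2
Op 3: add_edge(A, C). Edges now: 3
Op 4: add_edge(D, E). Edges now: 4
Compute levels (Kahn BFS):
  sources (in-degree 0): A, B, D
  process A: level=0
    A->C: in-degree(C)=0, level(C)=1, enqueue
  process B: level=0
    B->F: in-degree(F)=0, level(F)=1, enqueue
  process D: level=0
    D->E: in-degree(E)=0, level(E)=1, enqueue
  process C: level=1
  process F: level=1
    F->G: in-degree(G)=0, level(G)=2, enqueue
  process E: level=1
  process G: level=2
All levels: A:0, B:0, C:1, D:0, E:1, F:1, G:2
level(E) = 1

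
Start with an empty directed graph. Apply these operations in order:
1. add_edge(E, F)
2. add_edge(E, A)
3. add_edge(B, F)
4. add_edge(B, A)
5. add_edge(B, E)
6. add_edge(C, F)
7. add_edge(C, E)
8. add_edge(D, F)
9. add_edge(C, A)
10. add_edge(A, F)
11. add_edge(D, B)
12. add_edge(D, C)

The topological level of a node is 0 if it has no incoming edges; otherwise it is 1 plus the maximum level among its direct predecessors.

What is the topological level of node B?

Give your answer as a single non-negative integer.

Op 1: add_edge(E, F). Edges now: 1
Op 2: add_edge(E, A). Edges now: 2
Op 3: add_edge(B, F). Edges now: 3
Op 4: add_edge(B, A). Edges now: 4
Op 5: add_edge(B, E). Edges now: 5
Op 6: add_edge(C, F). Edges now: 6
Op 7: add_edge(C, E). Edges now: 7
Op 8: add_edge(D, F). Edges now: 8
Op 9: add_edge(C, A). Edges now: 9
Op 10: add_edge(A, F). Edges now: 10
Op 11: add_edge(D, B). Edges now: 11
Op 12: add_edge(D, C). Edges now: 12
Compute levels (Kahn BFS):
  sources (in-degree 0): D
  process D: level=0
    D->B: in-degree(B)=0, level(B)=1, enqueue
    D->C: in-degree(C)=0, level(C)=1, enqueue
    D->F: in-degree(F)=4, level(F)>=1
  process B: level=1
    B->A: in-degree(A)=2, level(A)>=2
    B->E: in-degree(E)=1, level(E)>=2
    B->F: in-degree(F)=3, level(F)>=2
  process C: level=1
    C->A: in-degree(A)=1, level(A)>=2
    C->E: in-degree(E)=0, level(E)=2, enqueue
    C->F: in-degree(F)=2, level(F)>=2
  process E: level=2
    E->A: in-degree(A)=0, level(A)=3, enqueue
    E->F: in-degree(F)=1, level(F)>=3
  process A: level=3
    A->F: in-degree(F)=0, level(F)=4, enqueue
  process F: level=4
All levels: A:3, B:1, C:1, D:0, E:2, F:4
level(B) = 1

Answer: 1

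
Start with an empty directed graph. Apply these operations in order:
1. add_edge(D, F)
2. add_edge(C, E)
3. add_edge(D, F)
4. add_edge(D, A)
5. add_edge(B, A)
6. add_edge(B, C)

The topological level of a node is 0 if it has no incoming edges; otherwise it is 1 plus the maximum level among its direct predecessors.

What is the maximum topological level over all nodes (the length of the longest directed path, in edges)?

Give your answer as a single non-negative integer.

Answer: 2

Derivation:
Op 1: add_edge(D, F). Edges now: 1
Op 2: add_edge(C, E). Edges now: 2
Op 3: add_edge(D, F) (duplicate, no change). Edges now: 2
Op 4: add_edge(D, A). Edges now: 3
Op 5: add_edge(B, A). Edges now: 4
Op 6: add_edge(B, C). Edges now: 5
Compute levels (Kahn BFS):
  sources (in-degree 0): B, D
  process B: level=0
    B->A: in-degree(A)=1, level(A)>=1
    B->C: in-degree(C)=0, level(C)=1, enqueue
  process D: level=0
    D->A: in-degree(A)=0, level(A)=1, enqueue
    D->F: in-degree(F)=0, level(F)=1, enqueue
  process C: level=1
    C->E: in-degree(E)=0, level(E)=2, enqueue
  process A: level=1
  process F: level=1
  process E: level=2
All levels: A:1, B:0, C:1, D:0, E:2, F:1
max level = 2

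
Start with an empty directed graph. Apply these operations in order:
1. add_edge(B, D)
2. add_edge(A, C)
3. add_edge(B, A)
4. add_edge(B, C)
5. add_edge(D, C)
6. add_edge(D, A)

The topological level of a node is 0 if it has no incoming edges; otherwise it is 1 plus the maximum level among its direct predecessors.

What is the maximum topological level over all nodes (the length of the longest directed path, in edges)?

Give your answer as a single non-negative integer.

Op 1: add_edge(B, D). Edges now: 1
Op 2: add_edge(A, C). Edges now: 2
Op 3: add_edge(B, A). Edges now: 3
Op 4: add_edge(B, C). Edges now: 4
Op 5: add_edge(D, C). Edges now: 5
Op 6: add_edge(D, A). Edges now: 6
Compute levels (Kahn BFS):
  sources (in-degree 0): B
  process B: level=0
    B->A: in-degree(A)=1, level(A)>=1
    B->C: in-degree(C)=2, level(C)>=1
    B->D: in-degree(D)=0, level(D)=1, enqueue
  process D: level=1
    D->A: in-degree(A)=0, level(A)=2, enqueue
    D->C: in-degree(C)=1, level(C)>=2
  process A: level=2
    A->C: in-degree(C)=0, level(C)=3, enqueue
  process C: level=3
All levels: A:2, B:0, C:3, D:1
max level = 3

Answer: 3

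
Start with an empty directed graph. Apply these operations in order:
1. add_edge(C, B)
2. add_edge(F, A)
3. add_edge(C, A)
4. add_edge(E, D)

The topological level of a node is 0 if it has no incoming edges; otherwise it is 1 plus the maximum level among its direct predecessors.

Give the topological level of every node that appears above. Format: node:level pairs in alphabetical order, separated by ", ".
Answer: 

Op 1: add_edge(C, B). Edges now: 1
Op 2: add_edge(F, A). Edges now: 2
Op 3: add_edge(C, A). Edges now: 3
Op 4: add_edge(E, D). Edges now: 4
Compute levels (Kahn BFS):
  sources (in-degree 0): C, E, F
  process C: level=0
    C->A: in-degree(A)=1, level(A)>=1
    C->B: in-degree(B)=0, level(B)=1, enqueue
  process E: level=0
    E->D: in-degree(D)=0, level(D)=1, enqueue
  process F: level=0
    F->A: in-degree(A)=0, level(A)=1, enqueue
  process B: level=1
  process D: level=1
  process A: level=1
All levels: A:1, B:1, C:0, D:1, E:0, F:0

Answer: A:1, B:1, C:0, D:1, E:0, F:0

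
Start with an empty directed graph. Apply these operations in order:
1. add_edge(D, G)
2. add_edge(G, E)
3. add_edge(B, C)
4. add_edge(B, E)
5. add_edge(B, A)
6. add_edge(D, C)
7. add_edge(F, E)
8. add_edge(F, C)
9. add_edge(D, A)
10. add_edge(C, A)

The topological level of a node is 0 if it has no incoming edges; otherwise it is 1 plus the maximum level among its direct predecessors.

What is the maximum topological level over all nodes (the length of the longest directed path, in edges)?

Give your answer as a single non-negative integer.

Op 1: add_edge(D, G). Edges now: 1
Op 2: add_edge(G, E). Edges now: 2
Op 3: add_edge(B, C). Edges now: 3
Op 4: add_edge(B, E). Edges now: 4
Op 5: add_edge(B, A). Edges now: 5
Op 6: add_edge(D, C). Edges now: 6
Op 7: add_edge(F, E). Edges now: 7
Op 8: add_edge(F, C). Edges now: 8
Op 9: add_edge(D, A). Edges now: 9
Op 10: add_edge(C, A). Edges now: 10
Compute levels (Kahn BFS):
  sources (in-degree 0): B, D, F
  process B: level=0
    B->A: in-degree(A)=2, level(A)>=1
    B->C: in-degree(C)=2, level(C)>=1
    B->E: in-degree(E)=2, level(E)>=1
  process D: level=0
    D->A: in-degree(A)=1, level(A)>=1
    D->C: in-degree(C)=1, level(C)>=1
    D->G: in-degree(G)=0, level(G)=1, enqueue
  process F: level=0
    F->C: in-degree(C)=0, level(C)=1, enqueue
    F->E: in-degree(E)=1, level(E)>=1
  process G: level=1
    G->E: in-degree(E)=0, level(E)=2, enqueue
  process C: level=1
    C->A: in-degree(A)=0, level(A)=2, enqueue
  process E: level=2
  process A: level=2
All levels: A:2, B:0, C:1, D:0, E:2, F:0, G:1
max level = 2

Answer: 2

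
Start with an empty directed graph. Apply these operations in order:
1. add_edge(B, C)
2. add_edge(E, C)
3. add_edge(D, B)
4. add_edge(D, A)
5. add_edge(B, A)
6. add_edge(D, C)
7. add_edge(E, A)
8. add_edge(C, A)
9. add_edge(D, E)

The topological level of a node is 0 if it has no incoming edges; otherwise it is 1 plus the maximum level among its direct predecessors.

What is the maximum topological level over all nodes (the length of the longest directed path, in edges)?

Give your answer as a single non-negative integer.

Op 1: add_edge(B, C). Edges now: 1
Op 2: add_edge(E, C). Edges now: 2
Op 3: add_edge(D, B). Edges now: 3
Op 4: add_edge(D, A). Edges now: 4
Op 5: add_edge(B, A). Edges now: 5
Op 6: add_edge(D, C). Edges now: 6
Op 7: add_edge(E, A). Edges now: 7
Op 8: add_edge(C, A). Edges now: 8
Op 9: add_edge(D, E). Edges now: 9
Compute levels (Kahn BFS):
  sources (in-degree 0): D
  process D: level=0
    D->A: in-degree(A)=3, level(A)>=1
    D->B: in-degree(B)=0, level(B)=1, enqueue
    D->C: in-degree(C)=2, level(C)>=1
    D->E: in-degree(E)=0, level(E)=1, enqueue
  process B: level=1
    B->A: in-degree(A)=2, level(A)>=2
    B->C: in-degree(C)=1, level(C)>=2
  process E: level=1
    E->A: in-degree(A)=1, level(A)>=2
    E->C: in-degree(C)=0, level(C)=2, enqueue
  process C: level=2
    C->A: in-degree(A)=0, level(A)=3, enqueue
  process A: level=3
All levels: A:3, B:1, C:2, D:0, E:1
max level = 3

Answer: 3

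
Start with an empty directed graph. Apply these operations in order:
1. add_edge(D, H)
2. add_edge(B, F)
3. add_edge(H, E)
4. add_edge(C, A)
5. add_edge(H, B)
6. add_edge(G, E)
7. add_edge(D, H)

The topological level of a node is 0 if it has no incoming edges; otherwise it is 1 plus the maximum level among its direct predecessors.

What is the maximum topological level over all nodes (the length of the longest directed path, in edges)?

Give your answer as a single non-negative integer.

Op 1: add_edge(D, H). Edges now: 1
Op 2: add_edge(B, F). Edges now: 2
Op 3: add_edge(H, E). Edges now: 3
Op 4: add_edge(C, A). Edges now: 4
Op 5: add_edge(H, B). Edges now: 5
Op 6: add_edge(G, E). Edges now: 6
Op 7: add_edge(D, H) (duplicate, no change). Edges now: 6
Compute levels (Kahn BFS):
  sources (in-degree 0): C, D, G
  process C: level=0
    C->A: in-degree(A)=0, level(A)=1, enqueue
  process D: level=0
    D->H: in-degree(H)=0, level(H)=1, enqueue
  process G: level=0
    G->E: in-degree(E)=1, level(E)>=1
  process A: level=1
  process H: level=1
    H->B: in-degree(B)=0, level(B)=2, enqueue
    H->E: in-degree(E)=0, level(E)=2, enqueue
  process B: level=2
    B->F: in-degree(F)=0, level(F)=3, enqueue
  process E: level=2
  process F: level=3
All levels: A:1, B:2, C:0, D:0, E:2, F:3, G:0, H:1
max level = 3

Answer: 3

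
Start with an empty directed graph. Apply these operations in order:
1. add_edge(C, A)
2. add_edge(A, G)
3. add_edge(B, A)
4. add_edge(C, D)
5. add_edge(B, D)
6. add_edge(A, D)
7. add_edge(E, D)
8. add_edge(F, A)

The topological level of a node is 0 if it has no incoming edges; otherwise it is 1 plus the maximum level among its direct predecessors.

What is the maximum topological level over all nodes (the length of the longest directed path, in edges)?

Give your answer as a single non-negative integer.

Answer: 2

Derivation:
Op 1: add_edge(C, A). Edges now: 1
Op 2: add_edge(A, G). Edges now: 2
Op 3: add_edge(B, A). Edges now: 3
Op 4: add_edge(C, D). Edges now: 4
Op 5: add_edge(B, D). Edges now: 5
Op 6: add_edge(A, D). Edges now: 6
Op 7: add_edge(E, D). Edges now: 7
Op 8: add_edge(F, A). Edges now: 8
Compute levels (Kahn BFS):
  sources (in-degree 0): B, C, E, F
  process B: level=0
    B->A: in-degree(A)=2, level(A)>=1
    B->D: in-degree(D)=3, level(D)>=1
  process C: level=0
    C->A: in-degree(A)=1, level(A)>=1
    C->D: in-degree(D)=2, level(D)>=1
  process E: level=0
    E->D: in-degree(D)=1, level(D)>=1
  process F: level=0
    F->A: in-degree(A)=0, level(A)=1, enqueue
  process A: level=1
    A->D: in-degree(D)=0, level(D)=2, enqueue
    A->G: in-degree(G)=0, level(G)=2, enqueue
  process D: level=2
  process G: level=2
All levels: A:1, B:0, C:0, D:2, E:0, F:0, G:2
max level = 2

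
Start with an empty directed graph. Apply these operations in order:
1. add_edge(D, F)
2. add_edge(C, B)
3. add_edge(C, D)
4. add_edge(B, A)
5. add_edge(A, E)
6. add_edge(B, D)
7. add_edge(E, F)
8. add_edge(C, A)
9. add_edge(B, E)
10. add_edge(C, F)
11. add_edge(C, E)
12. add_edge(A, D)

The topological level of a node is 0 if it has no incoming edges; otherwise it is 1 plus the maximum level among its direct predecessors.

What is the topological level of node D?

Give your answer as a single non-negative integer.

Answer: 3

Derivation:
Op 1: add_edge(D, F). Edges now: 1
Op 2: add_edge(C, B). Edges now: 2
Op 3: add_edge(C, D). Edges now: 3
Op 4: add_edge(B, A). Edges now: 4
Op 5: add_edge(A, E). Edges now: 5
Op 6: add_edge(B, D). Edges now: 6
Op 7: add_edge(E, F). Edges now: 7
Op 8: add_edge(C, A). Edges now: 8
Op 9: add_edge(B, E). Edges now: 9
Op 10: add_edge(C, F). Edges now: 10
Op 11: add_edge(C, E). Edges now: 11
Op 12: add_edge(A, D). Edges now: 12
Compute levels (Kahn BFS):
  sources (in-degree 0): C
  process C: level=0
    C->A: in-degree(A)=1, level(A)>=1
    C->B: in-degree(B)=0, level(B)=1, enqueue
    C->D: in-degree(D)=2, level(D)>=1
    C->E: in-degree(E)=2, level(E)>=1
    C->F: in-degree(F)=2, level(F)>=1
  process B: level=1
    B->A: in-degree(A)=0, level(A)=2, enqueue
    B->D: in-degree(D)=1, level(D)>=2
    B->E: in-degree(E)=1, level(E)>=2
  process A: level=2
    A->D: in-degree(D)=0, level(D)=3, enqueue
    A->E: in-degree(E)=0, level(E)=3, enqueue
  process D: level=3
    D->F: in-degree(F)=1, level(F)>=4
  process E: level=3
    E->F: in-degree(F)=0, level(F)=4, enqueue
  process F: level=4
All levels: A:2, B:1, C:0, D:3, E:3, F:4
level(D) = 3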